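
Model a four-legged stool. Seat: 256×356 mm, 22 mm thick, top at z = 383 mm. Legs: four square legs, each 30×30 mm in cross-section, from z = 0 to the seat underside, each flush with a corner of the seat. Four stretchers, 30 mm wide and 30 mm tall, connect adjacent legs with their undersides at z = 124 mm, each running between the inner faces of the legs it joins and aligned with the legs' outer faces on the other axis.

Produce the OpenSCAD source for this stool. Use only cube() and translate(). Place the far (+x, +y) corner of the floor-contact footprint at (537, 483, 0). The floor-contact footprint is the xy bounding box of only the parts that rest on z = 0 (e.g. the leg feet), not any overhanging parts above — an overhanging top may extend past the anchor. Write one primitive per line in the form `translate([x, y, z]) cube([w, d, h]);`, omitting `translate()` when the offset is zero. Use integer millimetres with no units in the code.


// leg_h = 383 - 22 = 361
// stretcher span = 256 - 2*30 = 196
translate([281, 127, 361]) cube([256, 356, 22]);
translate([281, 127, 0]) cube([30, 30, 361]);
translate([507, 127, 0]) cube([30, 30, 361]);
translate([281, 453, 0]) cube([30, 30, 361]);
translate([507, 453, 0]) cube([30, 30, 361]);
translate([311, 127, 124]) cube([196, 30, 30]);
translate([311, 453, 124]) cube([196, 30, 30]);
translate([281, 157, 124]) cube([30, 296, 30]);
translate([507, 157, 124]) cube([30, 296, 30]);


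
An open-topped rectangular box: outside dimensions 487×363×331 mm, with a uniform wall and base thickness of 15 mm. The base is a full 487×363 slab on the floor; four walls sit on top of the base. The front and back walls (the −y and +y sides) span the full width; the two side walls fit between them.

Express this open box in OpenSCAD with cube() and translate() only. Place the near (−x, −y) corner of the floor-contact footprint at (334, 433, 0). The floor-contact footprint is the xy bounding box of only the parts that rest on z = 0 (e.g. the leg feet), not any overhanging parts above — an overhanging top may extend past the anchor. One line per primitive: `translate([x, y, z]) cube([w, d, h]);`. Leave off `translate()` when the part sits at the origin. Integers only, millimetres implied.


translate([334, 433, 0]) cube([487, 363, 15]);
translate([334, 433, 15]) cube([487, 15, 316]);
translate([334, 781, 15]) cube([487, 15, 316]);
translate([334, 448, 15]) cube([15, 333, 316]);
translate([806, 448, 15]) cube([15, 333, 316]);


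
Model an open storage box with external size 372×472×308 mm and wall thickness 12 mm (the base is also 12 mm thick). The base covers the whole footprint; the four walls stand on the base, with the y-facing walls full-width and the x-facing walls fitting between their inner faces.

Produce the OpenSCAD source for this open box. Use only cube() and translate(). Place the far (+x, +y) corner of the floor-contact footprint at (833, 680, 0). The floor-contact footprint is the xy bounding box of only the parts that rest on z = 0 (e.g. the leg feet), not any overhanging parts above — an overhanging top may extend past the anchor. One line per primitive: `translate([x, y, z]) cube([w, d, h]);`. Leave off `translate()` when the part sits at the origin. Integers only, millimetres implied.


translate([461, 208, 0]) cube([372, 472, 12]);
translate([461, 208, 12]) cube([372, 12, 296]);
translate([461, 668, 12]) cube([372, 12, 296]);
translate([461, 220, 12]) cube([12, 448, 296]);
translate([821, 220, 12]) cube([12, 448, 296]);


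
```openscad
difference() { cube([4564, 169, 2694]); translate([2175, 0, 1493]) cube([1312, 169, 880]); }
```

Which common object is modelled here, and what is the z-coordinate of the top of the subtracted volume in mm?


A wall with a window opening. The window head height is 2373 mm.

A wall with a rectangular opening subtracted — a window. Sill at z = 1493, opening 880 mm tall, so the head is at 1493 + 880 = 2373 mm.


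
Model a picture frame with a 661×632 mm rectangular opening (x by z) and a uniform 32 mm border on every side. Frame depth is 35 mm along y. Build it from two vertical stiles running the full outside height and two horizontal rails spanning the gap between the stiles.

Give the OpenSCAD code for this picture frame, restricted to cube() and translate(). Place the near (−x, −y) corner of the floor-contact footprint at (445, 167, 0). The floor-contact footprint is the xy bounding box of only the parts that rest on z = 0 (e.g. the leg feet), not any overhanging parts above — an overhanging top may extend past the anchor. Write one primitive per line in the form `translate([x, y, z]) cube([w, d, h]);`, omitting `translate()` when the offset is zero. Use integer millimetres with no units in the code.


translate([445, 167, 0]) cube([32, 35, 696]);
translate([1138, 167, 0]) cube([32, 35, 696]);
translate([477, 167, 0]) cube([661, 35, 32]);
translate([477, 167, 664]) cube([661, 35, 32]);


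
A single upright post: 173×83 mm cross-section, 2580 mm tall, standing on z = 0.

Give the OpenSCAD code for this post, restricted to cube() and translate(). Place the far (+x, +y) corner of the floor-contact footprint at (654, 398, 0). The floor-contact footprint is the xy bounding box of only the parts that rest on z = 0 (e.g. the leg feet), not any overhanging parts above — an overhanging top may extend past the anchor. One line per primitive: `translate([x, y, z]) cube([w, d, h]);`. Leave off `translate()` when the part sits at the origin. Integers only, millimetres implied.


translate([481, 315, 0]) cube([173, 83, 2580]);


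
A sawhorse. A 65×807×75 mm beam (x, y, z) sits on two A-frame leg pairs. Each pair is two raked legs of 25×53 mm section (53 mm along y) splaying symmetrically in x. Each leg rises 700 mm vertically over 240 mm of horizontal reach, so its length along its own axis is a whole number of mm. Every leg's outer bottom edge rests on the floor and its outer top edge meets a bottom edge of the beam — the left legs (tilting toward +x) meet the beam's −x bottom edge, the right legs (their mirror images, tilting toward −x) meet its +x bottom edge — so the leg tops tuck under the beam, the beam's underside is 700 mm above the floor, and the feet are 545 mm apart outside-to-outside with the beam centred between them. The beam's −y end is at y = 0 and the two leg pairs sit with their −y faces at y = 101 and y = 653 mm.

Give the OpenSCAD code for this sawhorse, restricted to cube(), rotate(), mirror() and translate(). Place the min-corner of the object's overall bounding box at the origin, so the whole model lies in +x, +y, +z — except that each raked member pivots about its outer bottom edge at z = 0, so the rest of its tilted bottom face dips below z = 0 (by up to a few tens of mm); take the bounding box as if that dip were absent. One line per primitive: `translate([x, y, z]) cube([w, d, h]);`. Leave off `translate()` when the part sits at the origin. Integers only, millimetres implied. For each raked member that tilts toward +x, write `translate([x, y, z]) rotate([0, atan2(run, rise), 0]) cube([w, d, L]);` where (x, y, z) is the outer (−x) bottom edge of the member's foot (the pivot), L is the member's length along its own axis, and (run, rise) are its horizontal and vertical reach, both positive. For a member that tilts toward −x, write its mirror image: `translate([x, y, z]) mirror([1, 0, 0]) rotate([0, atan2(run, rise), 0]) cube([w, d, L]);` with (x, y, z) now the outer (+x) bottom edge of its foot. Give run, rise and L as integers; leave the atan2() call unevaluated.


// leg length = √(240² + 700²) = 740
// right-leg outer foot x = 2·240 + 65 = 545
// beam min-corner = (240, 0, 700)
translate([240, 0, 700]) cube([65, 807, 75]);
translate([0, 101, 0]) rotate([0, atan2(240, 700), 0]) cube([25, 53, 740]);
translate([545, 101, 0]) mirror([1, 0, 0]) rotate([0, atan2(240, 700), 0]) cube([25, 53, 740]);
translate([0, 653, 0]) rotate([0, atan2(240, 700), 0]) cube([25, 53, 740]);
translate([545, 653, 0]) mirror([1, 0, 0]) rotate([0, atan2(240, 700), 0]) cube([25, 53, 740]);


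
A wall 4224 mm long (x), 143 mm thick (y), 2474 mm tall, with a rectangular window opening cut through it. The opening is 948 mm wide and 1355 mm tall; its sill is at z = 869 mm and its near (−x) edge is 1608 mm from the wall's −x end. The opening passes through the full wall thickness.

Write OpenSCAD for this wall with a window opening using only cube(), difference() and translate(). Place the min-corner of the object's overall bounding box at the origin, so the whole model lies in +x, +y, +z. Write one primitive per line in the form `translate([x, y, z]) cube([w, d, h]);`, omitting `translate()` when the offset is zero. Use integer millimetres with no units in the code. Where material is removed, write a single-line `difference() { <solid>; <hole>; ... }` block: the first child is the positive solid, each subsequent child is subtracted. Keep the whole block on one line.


difference() { cube([4224, 143, 2474]); translate([1608, 0, 869]) cube([948, 143, 1355]); }


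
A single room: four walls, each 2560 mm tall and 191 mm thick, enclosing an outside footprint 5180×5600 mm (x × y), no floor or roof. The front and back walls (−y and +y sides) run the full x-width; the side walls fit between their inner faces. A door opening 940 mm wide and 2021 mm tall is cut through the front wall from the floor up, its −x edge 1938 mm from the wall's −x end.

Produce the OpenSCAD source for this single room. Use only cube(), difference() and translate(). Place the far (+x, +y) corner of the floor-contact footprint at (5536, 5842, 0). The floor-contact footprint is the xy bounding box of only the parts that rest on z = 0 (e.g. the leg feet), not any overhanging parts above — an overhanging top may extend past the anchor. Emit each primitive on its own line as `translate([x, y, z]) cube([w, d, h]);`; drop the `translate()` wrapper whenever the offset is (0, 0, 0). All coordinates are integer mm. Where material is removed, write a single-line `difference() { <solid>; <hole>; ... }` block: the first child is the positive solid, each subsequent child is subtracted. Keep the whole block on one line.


difference() { translate([356, 242, 0]) cube([5180, 191, 2560]); translate([2294, 242, 0]) cube([940, 191, 2021]); }
translate([356, 5651, 0]) cube([5180, 191, 2560]);
translate([356, 433, 0]) cube([191, 5218, 2560]);
translate([5345, 433, 0]) cube([191, 5218, 2560]);


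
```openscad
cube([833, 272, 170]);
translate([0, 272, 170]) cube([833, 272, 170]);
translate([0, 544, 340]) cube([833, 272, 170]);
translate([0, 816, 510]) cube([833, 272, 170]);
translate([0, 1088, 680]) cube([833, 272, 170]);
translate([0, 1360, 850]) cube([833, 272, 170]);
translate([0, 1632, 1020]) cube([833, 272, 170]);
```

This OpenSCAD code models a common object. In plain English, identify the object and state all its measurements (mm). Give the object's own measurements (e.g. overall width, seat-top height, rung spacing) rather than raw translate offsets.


A straight staircase of 7 solid steps. Each step is 833 mm wide (x), 272 mm deep (y, the going) and 170 mm tall (the rise). The first step rests on the floor; each subsequent step sits one going further in +y and one rise higher in +z, directly behind and above the previous step with no overlap.


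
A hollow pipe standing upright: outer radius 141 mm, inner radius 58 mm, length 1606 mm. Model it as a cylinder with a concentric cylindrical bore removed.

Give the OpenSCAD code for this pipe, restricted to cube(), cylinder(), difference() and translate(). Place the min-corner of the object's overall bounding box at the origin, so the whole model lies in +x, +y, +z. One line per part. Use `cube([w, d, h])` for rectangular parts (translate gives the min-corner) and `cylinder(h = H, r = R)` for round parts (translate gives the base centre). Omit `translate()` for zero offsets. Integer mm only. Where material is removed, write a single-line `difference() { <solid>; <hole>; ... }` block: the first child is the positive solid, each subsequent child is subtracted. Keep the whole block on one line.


difference() { translate([141, 141, 0]) cylinder(h = 1606, r = 141); translate([141, 141, 0]) cylinder(h = 1606, r = 58); }


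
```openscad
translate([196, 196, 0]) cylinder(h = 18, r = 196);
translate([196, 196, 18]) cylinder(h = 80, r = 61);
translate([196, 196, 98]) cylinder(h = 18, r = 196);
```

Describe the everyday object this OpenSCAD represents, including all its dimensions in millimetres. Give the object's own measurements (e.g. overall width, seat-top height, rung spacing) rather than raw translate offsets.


A spool: two coaxial disc flanges of radius 196 mm and thickness 18 mm, joined by a core cylinder of radius 61 mm and height 80 mm. The lower flange rests on z = 0 and the three cylinders share a vertical axis.


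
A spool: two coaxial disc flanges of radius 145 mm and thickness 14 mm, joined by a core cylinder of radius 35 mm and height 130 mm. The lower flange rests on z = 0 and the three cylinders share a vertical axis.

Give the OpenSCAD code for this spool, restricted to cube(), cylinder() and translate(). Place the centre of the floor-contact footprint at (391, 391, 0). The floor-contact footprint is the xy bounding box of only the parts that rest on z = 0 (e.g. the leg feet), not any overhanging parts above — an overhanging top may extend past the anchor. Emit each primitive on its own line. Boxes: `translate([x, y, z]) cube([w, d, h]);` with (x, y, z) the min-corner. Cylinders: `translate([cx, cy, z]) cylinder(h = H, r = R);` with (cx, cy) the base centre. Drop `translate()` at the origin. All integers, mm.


translate([391, 391, 0]) cylinder(h = 14, r = 145);
translate([391, 391, 14]) cylinder(h = 130, r = 35);
translate([391, 391, 144]) cylinder(h = 14, r = 145);


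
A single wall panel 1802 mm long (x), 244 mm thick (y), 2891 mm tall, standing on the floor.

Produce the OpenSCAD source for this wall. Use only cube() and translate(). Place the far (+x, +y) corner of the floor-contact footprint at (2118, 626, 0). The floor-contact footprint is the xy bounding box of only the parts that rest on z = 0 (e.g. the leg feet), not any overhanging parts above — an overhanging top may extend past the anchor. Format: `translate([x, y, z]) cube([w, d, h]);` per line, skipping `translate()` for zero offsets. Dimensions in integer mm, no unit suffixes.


translate([316, 382, 0]) cube([1802, 244, 2891]);


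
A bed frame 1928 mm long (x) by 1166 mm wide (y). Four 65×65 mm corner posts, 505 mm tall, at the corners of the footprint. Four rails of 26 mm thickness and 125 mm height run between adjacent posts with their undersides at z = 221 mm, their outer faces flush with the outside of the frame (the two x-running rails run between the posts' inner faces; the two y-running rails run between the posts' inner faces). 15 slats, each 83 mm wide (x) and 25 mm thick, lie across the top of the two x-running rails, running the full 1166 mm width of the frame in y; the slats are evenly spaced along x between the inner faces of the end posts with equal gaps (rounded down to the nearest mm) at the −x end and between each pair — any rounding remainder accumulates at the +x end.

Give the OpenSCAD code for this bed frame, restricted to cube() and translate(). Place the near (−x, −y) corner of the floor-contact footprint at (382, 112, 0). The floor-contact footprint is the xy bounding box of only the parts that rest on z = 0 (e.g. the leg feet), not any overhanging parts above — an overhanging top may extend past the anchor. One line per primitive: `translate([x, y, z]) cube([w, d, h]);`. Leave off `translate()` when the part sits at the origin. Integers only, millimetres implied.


translate([382, 112, 0]) cube([65, 65, 505]);
translate([382, 1213, 0]) cube([65, 65, 505]);
translate([2245, 112, 0]) cube([65, 65, 505]);
translate([2245, 1213, 0]) cube([65, 65, 505]);
translate([447, 112, 221]) cube([1798, 26, 125]);
translate([447, 1252, 221]) cube([1798, 26, 125]);
translate([382, 177, 221]) cube([26, 1036, 125]);
translate([2284, 177, 221]) cube([26, 1036, 125]);
translate([481, 112, 346]) cube([83, 1166, 25]);
translate([598, 112, 346]) cube([83, 1166, 25]);
translate([715, 112, 346]) cube([83, 1166, 25]);
translate([832, 112, 346]) cube([83, 1166, 25]);
translate([949, 112, 346]) cube([83, 1166, 25]);
translate([1066, 112, 346]) cube([83, 1166, 25]);
translate([1183, 112, 346]) cube([83, 1166, 25]);
translate([1300, 112, 346]) cube([83, 1166, 25]);
translate([1417, 112, 346]) cube([83, 1166, 25]);
translate([1534, 112, 346]) cube([83, 1166, 25]);
translate([1651, 112, 346]) cube([83, 1166, 25]);
translate([1768, 112, 346]) cube([83, 1166, 25]);
translate([1885, 112, 346]) cube([83, 1166, 25]);
translate([2002, 112, 346]) cube([83, 1166, 25]);
translate([2119, 112, 346]) cube([83, 1166, 25]);


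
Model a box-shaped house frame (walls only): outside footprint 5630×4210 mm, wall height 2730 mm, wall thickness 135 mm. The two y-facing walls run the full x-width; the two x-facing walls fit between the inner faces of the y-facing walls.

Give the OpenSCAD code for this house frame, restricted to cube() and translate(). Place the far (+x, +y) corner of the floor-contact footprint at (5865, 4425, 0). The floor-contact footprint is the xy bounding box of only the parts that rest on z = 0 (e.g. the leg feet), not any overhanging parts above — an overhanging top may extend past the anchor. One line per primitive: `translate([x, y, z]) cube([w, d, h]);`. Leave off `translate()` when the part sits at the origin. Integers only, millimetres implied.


translate([235, 215, 0]) cube([5630, 135, 2730]);
translate([235, 4290, 0]) cube([5630, 135, 2730]);
translate([235, 350, 0]) cube([135, 3940, 2730]);
translate([5730, 350, 0]) cube([135, 3940, 2730]);


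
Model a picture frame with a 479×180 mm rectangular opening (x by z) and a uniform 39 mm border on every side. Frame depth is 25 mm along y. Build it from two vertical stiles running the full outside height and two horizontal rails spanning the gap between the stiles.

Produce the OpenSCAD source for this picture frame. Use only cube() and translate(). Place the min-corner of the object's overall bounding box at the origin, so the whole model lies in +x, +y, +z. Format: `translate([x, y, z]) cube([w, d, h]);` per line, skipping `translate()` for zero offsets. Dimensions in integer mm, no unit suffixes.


cube([39, 25, 258]);
translate([518, 0, 0]) cube([39, 25, 258]);
translate([39, 0, 0]) cube([479, 25, 39]);
translate([39, 0, 219]) cube([479, 25, 39]);


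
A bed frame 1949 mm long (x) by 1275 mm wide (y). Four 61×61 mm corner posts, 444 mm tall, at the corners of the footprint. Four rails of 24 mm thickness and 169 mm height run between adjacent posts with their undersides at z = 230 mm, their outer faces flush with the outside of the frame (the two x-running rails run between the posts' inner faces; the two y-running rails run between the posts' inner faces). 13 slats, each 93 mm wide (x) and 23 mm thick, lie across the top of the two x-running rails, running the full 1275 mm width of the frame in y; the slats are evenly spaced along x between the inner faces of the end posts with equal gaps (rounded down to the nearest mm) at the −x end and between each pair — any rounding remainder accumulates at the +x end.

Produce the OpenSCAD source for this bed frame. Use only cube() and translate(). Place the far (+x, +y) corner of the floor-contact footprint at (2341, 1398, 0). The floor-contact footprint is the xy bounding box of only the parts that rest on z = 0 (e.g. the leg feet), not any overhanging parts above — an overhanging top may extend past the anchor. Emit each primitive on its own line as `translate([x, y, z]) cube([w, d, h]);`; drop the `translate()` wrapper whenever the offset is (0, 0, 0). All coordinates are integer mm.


translate([392, 123, 0]) cube([61, 61, 444]);
translate([392, 1337, 0]) cube([61, 61, 444]);
translate([2280, 123, 0]) cube([61, 61, 444]);
translate([2280, 1337, 0]) cube([61, 61, 444]);
translate([453, 123, 230]) cube([1827, 24, 169]);
translate([453, 1374, 230]) cube([1827, 24, 169]);
translate([392, 184, 230]) cube([24, 1153, 169]);
translate([2317, 184, 230]) cube([24, 1153, 169]);
translate([497, 123, 399]) cube([93, 1275, 23]);
translate([634, 123, 399]) cube([93, 1275, 23]);
translate([771, 123, 399]) cube([93, 1275, 23]);
translate([908, 123, 399]) cube([93, 1275, 23]);
translate([1045, 123, 399]) cube([93, 1275, 23]);
translate([1182, 123, 399]) cube([93, 1275, 23]);
translate([1319, 123, 399]) cube([93, 1275, 23]);
translate([1456, 123, 399]) cube([93, 1275, 23]);
translate([1593, 123, 399]) cube([93, 1275, 23]);
translate([1730, 123, 399]) cube([93, 1275, 23]);
translate([1867, 123, 399]) cube([93, 1275, 23]);
translate([2004, 123, 399]) cube([93, 1275, 23]);
translate([2141, 123, 399]) cube([93, 1275, 23]);


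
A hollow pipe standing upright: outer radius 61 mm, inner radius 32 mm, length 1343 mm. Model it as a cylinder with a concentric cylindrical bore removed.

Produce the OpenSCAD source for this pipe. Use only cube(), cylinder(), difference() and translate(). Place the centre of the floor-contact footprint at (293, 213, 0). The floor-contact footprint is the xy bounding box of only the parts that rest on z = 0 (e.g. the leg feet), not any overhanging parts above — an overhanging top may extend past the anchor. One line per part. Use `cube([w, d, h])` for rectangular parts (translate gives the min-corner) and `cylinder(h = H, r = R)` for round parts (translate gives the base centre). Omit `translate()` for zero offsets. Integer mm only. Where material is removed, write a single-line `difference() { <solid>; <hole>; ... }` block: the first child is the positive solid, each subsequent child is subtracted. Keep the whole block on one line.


difference() { translate([293, 213, 0]) cylinder(h = 1343, r = 61); translate([293, 213, 0]) cylinder(h = 1343, r = 32); }


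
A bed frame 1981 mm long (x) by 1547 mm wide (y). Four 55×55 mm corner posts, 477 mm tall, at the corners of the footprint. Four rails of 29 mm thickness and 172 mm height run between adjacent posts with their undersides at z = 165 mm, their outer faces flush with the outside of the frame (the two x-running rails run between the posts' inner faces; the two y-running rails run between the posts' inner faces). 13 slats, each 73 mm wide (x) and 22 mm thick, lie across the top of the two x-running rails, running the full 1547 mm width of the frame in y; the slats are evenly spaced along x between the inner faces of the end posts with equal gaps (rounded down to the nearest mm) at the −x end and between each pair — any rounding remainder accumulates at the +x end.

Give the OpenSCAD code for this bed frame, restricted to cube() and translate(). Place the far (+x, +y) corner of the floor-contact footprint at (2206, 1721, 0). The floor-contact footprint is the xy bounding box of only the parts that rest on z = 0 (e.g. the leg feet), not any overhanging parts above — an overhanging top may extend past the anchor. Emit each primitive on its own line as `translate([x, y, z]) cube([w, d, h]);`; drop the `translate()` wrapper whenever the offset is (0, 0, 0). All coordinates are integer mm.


// slat z = rail_z + rail_h = 165 + 172 = 337
// slat gap = ⌊(1871 − 13·73) / 14⌋ = 65
translate([225, 174, 0]) cube([55, 55, 477]);
translate([225, 1666, 0]) cube([55, 55, 477]);
translate([2151, 174, 0]) cube([55, 55, 477]);
translate([2151, 1666, 0]) cube([55, 55, 477]);
translate([280, 174, 165]) cube([1871, 29, 172]);
translate([280, 1692, 165]) cube([1871, 29, 172]);
translate([225, 229, 165]) cube([29, 1437, 172]);
translate([2177, 229, 165]) cube([29, 1437, 172]);
translate([345, 174, 337]) cube([73, 1547, 22]);
translate([483, 174, 337]) cube([73, 1547, 22]);
translate([621, 174, 337]) cube([73, 1547, 22]);
translate([759, 174, 337]) cube([73, 1547, 22]);
translate([897, 174, 337]) cube([73, 1547, 22]);
translate([1035, 174, 337]) cube([73, 1547, 22]);
translate([1173, 174, 337]) cube([73, 1547, 22]);
translate([1311, 174, 337]) cube([73, 1547, 22]);
translate([1449, 174, 337]) cube([73, 1547, 22]);
translate([1587, 174, 337]) cube([73, 1547, 22]);
translate([1725, 174, 337]) cube([73, 1547, 22]);
translate([1863, 174, 337]) cube([73, 1547, 22]);
translate([2001, 174, 337]) cube([73, 1547, 22]);


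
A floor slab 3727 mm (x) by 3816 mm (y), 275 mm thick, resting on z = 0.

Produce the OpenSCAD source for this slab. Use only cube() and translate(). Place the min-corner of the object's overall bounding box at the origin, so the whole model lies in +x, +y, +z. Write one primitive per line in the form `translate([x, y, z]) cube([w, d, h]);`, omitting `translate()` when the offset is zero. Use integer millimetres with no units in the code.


cube([3727, 3816, 275]);


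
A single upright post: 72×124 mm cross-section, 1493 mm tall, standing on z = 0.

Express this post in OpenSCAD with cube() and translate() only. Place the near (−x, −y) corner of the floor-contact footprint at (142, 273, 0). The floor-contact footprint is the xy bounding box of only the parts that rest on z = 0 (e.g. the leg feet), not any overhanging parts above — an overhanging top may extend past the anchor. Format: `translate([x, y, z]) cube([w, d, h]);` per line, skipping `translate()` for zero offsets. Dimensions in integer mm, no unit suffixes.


translate([142, 273, 0]) cube([72, 124, 1493]);


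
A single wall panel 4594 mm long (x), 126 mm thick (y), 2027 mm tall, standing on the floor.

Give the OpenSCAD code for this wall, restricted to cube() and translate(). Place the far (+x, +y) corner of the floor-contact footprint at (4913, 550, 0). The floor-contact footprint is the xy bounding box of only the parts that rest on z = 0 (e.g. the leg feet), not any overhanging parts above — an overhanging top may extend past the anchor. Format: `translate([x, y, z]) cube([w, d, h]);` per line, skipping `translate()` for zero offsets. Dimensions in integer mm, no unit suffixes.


translate([319, 424, 0]) cube([4594, 126, 2027]);


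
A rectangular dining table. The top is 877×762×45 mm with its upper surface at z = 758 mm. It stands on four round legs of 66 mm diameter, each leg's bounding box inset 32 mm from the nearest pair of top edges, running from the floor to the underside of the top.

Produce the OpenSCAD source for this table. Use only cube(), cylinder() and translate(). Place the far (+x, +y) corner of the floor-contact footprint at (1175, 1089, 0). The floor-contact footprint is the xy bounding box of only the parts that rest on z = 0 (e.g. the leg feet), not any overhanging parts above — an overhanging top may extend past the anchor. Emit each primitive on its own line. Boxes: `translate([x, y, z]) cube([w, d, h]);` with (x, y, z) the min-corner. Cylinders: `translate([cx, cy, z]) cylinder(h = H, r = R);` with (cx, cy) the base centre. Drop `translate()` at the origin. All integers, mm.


translate([330, 359, 713]) cube([877, 762, 45]);
translate([395, 424, 0]) cylinder(h = 713, r = 33);
translate([1142, 424, 0]) cylinder(h = 713, r = 33);
translate([395, 1056, 0]) cylinder(h = 713, r = 33);
translate([1142, 1056, 0]) cylinder(h = 713, r = 33);


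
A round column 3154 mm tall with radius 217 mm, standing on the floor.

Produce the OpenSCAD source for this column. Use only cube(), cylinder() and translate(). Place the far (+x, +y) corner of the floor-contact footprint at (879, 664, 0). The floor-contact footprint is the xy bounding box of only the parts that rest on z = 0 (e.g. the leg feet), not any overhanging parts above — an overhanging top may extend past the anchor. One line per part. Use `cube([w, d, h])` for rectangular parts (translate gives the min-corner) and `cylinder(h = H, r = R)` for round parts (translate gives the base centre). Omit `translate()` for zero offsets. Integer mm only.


translate([662, 447, 0]) cylinder(h = 3154, r = 217);


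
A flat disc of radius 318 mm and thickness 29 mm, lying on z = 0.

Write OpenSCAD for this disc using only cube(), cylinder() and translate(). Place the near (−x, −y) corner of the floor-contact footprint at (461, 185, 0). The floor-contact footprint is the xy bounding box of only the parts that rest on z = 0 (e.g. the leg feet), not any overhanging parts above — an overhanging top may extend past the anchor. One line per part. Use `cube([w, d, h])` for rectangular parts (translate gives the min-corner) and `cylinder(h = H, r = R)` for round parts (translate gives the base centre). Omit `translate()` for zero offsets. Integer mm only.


translate([779, 503, 0]) cylinder(h = 29, r = 318);


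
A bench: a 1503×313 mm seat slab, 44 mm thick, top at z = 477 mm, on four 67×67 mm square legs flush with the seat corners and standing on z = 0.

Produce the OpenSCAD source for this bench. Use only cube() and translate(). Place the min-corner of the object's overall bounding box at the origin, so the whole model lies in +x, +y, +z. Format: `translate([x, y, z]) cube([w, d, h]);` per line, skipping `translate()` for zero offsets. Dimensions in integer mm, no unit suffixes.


translate([0, 0, 433]) cube([1503, 313, 44]);
cube([67, 67, 433]);
translate([0, 246, 0]) cube([67, 67, 433]);
translate([1436, 0, 0]) cube([67, 67, 433]);
translate([1436, 246, 0]) cube([67, 67, 433]);


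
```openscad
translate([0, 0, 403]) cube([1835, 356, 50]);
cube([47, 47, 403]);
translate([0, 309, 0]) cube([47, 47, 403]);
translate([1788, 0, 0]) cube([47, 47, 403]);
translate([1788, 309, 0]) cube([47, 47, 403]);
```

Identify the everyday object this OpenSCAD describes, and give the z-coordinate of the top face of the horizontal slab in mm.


A bench. The seat-top height is 453 mm.

A long slab on four corner posts — a bench. The slab sits at z = 403 with thickness 50, so the top is 403 + 50 = 453 mm.


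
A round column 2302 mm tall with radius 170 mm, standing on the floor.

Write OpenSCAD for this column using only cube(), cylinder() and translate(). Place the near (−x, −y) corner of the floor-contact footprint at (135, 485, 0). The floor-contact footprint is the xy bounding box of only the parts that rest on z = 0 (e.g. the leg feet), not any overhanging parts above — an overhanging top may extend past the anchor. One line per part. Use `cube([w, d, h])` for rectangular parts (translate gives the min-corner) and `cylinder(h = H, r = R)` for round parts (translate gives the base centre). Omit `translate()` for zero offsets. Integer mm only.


translate([305, 655, 0]) cylinder(h = 2302, r = 170);


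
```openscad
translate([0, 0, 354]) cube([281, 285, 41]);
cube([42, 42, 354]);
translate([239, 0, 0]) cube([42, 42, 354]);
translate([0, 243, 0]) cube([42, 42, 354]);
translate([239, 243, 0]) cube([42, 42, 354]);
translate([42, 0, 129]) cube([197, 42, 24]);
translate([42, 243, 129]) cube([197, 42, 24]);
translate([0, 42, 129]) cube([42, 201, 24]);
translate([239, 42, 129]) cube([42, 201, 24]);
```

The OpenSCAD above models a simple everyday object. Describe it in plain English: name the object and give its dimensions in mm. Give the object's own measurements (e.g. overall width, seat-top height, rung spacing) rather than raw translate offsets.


A four-legged stool. The seat is a 281×285×41 mm slab whose top surface is at z = 395 mm; four square legs, each 42×42 mm in cross-section, run from the floor (z = 0) to the underside of the seat, each flush with a corner of the seat. Four stretchers, 42 mm wide and 24 mm tall, connect adjacent legs with their undersides at z = 129 mm, each running between the inner faces of the legs it joins and aligned with the legs' outer faces on the other axis.


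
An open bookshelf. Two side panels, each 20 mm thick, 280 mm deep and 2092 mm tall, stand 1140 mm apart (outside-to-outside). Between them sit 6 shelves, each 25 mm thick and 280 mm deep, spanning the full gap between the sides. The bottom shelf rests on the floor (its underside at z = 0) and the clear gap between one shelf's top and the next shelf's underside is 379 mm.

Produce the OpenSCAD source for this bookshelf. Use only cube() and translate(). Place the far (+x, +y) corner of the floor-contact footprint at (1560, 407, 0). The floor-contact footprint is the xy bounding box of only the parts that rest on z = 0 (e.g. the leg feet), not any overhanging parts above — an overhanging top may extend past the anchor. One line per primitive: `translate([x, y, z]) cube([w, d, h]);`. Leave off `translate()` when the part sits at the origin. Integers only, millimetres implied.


translate([420, 127, 0]) cube([20, 280, 2092]);
translate([1540, 127, 0]) cube([20, 280, 2092]);
translate([440, 127, 0]) cube([1100, 280, 25]);
translate([440, 127, 404]) cube([1100, 280, 25]);
translate([440, 127, 808]) cube([1100, 280, 25]);
translate([440, 127, 1212]) cube([1100, 280, 25]);
translate([440, 127, 1616]) cube([1100, 280, 25]);
translate([440, 127, 2020]) cube([1100, 280, 25]);


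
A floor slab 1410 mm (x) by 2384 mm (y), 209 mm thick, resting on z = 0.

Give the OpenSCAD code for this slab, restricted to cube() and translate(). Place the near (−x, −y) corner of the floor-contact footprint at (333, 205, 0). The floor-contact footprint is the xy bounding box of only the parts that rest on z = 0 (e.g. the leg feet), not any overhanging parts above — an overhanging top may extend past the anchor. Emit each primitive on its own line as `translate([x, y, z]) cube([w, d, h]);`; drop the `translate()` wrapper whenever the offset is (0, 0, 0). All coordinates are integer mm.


translate([333, 205, 0]) cube([1410, 2384, 209]);


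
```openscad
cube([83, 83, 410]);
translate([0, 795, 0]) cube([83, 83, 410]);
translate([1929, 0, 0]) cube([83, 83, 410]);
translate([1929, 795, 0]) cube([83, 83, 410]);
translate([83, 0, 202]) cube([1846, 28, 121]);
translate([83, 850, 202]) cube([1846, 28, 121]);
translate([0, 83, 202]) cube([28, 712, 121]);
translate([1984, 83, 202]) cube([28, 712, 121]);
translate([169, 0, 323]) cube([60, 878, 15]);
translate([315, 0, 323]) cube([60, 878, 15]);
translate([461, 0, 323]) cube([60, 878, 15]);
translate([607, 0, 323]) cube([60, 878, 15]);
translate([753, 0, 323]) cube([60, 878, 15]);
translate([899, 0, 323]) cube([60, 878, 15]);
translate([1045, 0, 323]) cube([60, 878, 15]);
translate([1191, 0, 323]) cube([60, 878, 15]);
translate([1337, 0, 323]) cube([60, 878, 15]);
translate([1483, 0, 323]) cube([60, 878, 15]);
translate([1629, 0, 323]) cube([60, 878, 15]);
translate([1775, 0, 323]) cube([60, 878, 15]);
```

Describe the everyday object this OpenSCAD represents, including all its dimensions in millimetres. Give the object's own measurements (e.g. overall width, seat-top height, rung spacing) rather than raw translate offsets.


A bed frame 2012 mm long (x) by 878 mm wide (y). Four 83×83 mm corner posts, 410 mm tall, at the corners of the footprint. Four rails of 28 mm thickness and 121 mm height run between adjacent posts with their undersides at z = 202 mm, their outer faces flush with the outside of the frame (the two x-running rails run between the posts' inner faces; the two y-running rails run between the posts' inner faces). 12 slats, each 60 mm wide (x) and 15 mm thick, lie across the top of the two x-running rails, running the full 878 mm width of the frame in y; along x they sit between the end posts with a 86 mm gap after the −x posts and between neighbouring slats, leaving 94 mm before the +x posts.


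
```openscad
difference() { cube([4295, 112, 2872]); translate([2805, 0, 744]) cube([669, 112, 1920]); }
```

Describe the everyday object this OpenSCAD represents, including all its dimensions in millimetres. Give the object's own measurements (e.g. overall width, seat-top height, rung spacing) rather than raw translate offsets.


A wall 4295 mm long (x), 112 mm thick (y), 2872 mm tall, with a rectangular window opening cut through it. The opening is 669 mm wide and 1920 mm tall; its sill is at z = 744 mm and its near (−x) edge is 2805 mm from the wall's −x end. The opening passes through the full wall thickness.


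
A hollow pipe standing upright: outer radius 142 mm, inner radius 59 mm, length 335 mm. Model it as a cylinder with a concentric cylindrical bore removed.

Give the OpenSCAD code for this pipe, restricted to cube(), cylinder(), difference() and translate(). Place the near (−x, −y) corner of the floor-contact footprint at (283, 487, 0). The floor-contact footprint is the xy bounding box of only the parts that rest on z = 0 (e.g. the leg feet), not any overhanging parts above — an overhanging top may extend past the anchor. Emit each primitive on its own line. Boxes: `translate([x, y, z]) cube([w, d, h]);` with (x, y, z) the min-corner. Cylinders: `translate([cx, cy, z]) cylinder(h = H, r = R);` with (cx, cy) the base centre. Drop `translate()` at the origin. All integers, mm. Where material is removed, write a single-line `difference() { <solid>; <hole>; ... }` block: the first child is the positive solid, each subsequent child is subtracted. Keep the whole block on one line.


difference() { translate([425, 629, 0]) cylinder(h = 335, r = 142); translate([425, 629, 0]) cylinder(h = 335, r = 59); }


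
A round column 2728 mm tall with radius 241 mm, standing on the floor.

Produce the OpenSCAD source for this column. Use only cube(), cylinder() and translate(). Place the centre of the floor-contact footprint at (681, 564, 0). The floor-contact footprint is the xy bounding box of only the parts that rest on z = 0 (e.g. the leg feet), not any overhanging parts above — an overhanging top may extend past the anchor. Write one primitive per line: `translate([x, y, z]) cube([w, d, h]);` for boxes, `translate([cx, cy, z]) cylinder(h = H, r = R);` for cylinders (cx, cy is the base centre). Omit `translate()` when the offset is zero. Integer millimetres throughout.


translate([681, 564, 0]) cylinder(h = 2728, r = 241);


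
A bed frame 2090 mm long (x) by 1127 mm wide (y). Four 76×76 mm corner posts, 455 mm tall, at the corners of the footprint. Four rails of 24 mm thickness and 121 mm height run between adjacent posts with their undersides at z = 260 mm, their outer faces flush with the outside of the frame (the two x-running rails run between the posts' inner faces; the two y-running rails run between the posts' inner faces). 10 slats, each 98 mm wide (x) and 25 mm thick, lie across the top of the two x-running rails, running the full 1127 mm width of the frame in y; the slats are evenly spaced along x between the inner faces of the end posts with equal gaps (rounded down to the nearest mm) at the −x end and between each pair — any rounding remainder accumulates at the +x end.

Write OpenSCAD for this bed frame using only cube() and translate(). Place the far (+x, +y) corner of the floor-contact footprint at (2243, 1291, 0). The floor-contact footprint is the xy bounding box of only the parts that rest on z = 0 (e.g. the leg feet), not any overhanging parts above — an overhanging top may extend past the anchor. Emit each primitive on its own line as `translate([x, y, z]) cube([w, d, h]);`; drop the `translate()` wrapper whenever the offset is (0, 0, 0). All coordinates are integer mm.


translate([153, 164, 0]) cube([76, 76, 455]);
translate([153, 1215, 0]) cube([76, 76, 455]);
translate([2167, 164, 0]) cube([76, 76, 455]);
translate([2167, 1215, 0]) cube([76, 76, 455]);
translate([229, 164, 260]) cube([1938, 24, 121]);
translate([229, 1267, 260]) cube([1938, 24, 121]);
translate([153, 240, 260]) cube([24, 975, 121]);
translate([2219, 240, 260]) cube([24, 975, 121]);
translate([316, 164, 381]) cube([98, 1127, 25]);
translate([501, 164, 381]) cube([98, 1127, 25]);
translate([686, 164, 381]) cube([98, 1127, 25]);
translate([871, 164, 381]) cube([98, 1127, 25]);
translate([1056, 164, 381]) cube([98, 1127, 25]);
translate([1241, 164, 381]) cube([98, 1127, 25]);
translate([1426, 164, 381]) cube([98, 1127, 25]);
translate([1611, 164, 381]) cube([98, 1127, 25]);
translate([1796, 164, 381]) cube([98, 1127, 25]);
translate([1981, 164, 381]) cube([98, 1127, 25]);
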